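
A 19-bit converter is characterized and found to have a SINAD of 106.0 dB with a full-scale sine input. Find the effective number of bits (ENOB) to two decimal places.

ENOB = (SINAD − 1.76) / 6.02 = (106.0 − 1.76)/6.02 = 17.316.

17.32 bits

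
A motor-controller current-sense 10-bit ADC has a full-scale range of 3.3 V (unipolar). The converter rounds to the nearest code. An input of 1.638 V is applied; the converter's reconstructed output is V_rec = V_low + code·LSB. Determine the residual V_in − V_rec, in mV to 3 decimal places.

0.891 mV

One LSB is 3.3 V / 1024 = 3.223 mV.
(V_in − V_low)/LSB = (1.638 − 0)/0.00322266 = 508.2764 → code 508 (round).
V_rec = 0 + 508·0.00322266 = 1.6371094 V.
Difference: 0.000890625 V → 0.891 mV.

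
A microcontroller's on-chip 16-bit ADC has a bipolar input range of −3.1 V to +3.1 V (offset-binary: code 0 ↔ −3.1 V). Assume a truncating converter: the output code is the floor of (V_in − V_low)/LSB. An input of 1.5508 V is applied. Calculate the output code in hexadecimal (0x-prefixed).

With 65536 levels over 6.2 V, one step is 94.60 µV.
(V_in − V_low)/LSB = (1.5508 − (−3.1)) / 9.46045e-05 = 49160.456.
Floor → code 49160.
In hexadecimal (0x-prefixed): 0xC008.

code 0xC008 (decimal 49160)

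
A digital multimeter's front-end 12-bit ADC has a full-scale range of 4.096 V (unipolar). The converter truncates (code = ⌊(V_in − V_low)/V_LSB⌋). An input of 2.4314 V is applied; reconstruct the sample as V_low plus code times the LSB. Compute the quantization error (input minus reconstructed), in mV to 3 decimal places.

0.400 mV

One LSB is 4.096 V / 4096 = 1.000 mV.
(V_in − V_low)/LSB = (2.4314 − 0)/0.001 = 2431.4000 → code 2431 (floor).
Reconstructed: 2.431 V.
Error = 2.4314 − 2.431 = 0.0004 V = 0.400 mV.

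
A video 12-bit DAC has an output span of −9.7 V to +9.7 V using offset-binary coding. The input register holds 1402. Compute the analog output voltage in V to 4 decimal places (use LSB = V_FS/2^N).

LSB = 19.4 V / 2^12 = 4.736 mV.
V_out = (−9.7) + 1402 × 0.00473633 V = -3.05967 V.

-3.0597 V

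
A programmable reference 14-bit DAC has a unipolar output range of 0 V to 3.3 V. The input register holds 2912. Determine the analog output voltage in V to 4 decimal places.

LSB = 3.3 V / 2^14 = 201.42 µV.
V_out = 0 + 2912 × 0.000201416 V = 0.586523 V.

0.5865 V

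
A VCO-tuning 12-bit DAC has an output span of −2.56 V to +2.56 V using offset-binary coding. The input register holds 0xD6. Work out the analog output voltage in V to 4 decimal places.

LSB = 5.12 V / 2^12 = 1.250 mV.
Code 0xD6 = 214 decimal.
V_out = (−2.56) + 214 × 0.00125 V = -2.2925 V.

-2.2925 V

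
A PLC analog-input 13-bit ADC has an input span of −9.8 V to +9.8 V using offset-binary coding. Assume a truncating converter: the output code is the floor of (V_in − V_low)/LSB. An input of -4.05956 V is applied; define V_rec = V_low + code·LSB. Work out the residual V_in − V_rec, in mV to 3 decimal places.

0.645 mV

Step size: 19.6 V ÷ 2^13 = 2.393 mV.
(V_in − V_low)/LSB = (-4.05956 − (−9.8))/0.00239258 = 2399.2696 → code 2399 (floor).
Code 2399 maps back to (−9.8) + 2399×0.00239258 V = -4.0602051 V.
V_in − V_rec = 0.000645078 V = 0.645 mV.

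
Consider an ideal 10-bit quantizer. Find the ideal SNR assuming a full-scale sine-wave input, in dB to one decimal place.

SNR ≈ 6.02·N + 1.76 dB = 6.02·10 + 1.76 = 61.96 dB.

62.0 dB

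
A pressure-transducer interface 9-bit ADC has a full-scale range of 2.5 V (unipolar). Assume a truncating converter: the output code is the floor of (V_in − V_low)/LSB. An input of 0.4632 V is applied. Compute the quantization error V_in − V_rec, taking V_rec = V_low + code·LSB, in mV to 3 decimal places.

One LSB is 2.5 V / 512 = 4.883 mV.
Scaled input = 94.8634 LSBs, so code = 94.
V_rec = 0 + 94·0.00488281 = 0.45898438 V.
V_in − V_rec = 0.00421562 V = 4.216 mV.

4.216 mV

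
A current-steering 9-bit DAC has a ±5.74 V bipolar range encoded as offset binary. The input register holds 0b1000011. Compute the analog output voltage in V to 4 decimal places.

-4.2377 V

LSB = 11.48 V / 2^9 = 22.422 mV.
Code 0b1000011 = 67 decimal.
V_out = (−5.74) + 67 × 0.0224219 V = -4.23773 V.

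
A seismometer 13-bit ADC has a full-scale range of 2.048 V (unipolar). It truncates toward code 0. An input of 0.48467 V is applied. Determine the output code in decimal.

With 8192 levels over 2.048 V, one step is 250.00 µV.
(0.48467 − 0) / 0.00025 = 1938.680 LSBs.
Floor → code 1938.

code 1938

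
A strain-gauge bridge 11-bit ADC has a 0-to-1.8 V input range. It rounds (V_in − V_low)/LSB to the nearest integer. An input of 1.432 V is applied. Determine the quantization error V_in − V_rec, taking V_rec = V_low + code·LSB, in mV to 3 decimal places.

0.262 mV

One LSB is 1.8 V / 2048 = 0.879 mV.
(V_in − V_low)/LSB = (1.432 − 0)/0.000878906 = 1629.2978 → code 1629 (round).
Reconstructed: 1.4317383 V.
Difference: 0.000261719 V → 0.262 mV.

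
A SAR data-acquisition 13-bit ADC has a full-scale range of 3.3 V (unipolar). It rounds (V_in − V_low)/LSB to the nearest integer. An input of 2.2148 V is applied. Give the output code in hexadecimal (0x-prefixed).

code 0x157A (decimal 5498)

With 8192 levels over 3.3 V, one step is 402.83 µV.
(V_in − V_low)/LSB = (2.2148 − 0) / 0.000402832 = 5498.073.
round(5498.073) = 5498.
In hexadecimal (0x-prefixed): 0x157A.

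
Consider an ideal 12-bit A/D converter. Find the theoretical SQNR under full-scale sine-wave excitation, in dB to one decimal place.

74.0 dB

SNR ≈ 6.02·N + 1.76 dB = 6.02·12 + 1.76 = 74.00 dB.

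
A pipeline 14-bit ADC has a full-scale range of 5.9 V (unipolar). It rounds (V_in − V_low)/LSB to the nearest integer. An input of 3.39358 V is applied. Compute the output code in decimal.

Full-scale span = 5.9 V; LSB = 5.9/2^14 = 360.11 µV.
Input sits at 9423.799 steps above V_low.
Round → code 9424.

code 9424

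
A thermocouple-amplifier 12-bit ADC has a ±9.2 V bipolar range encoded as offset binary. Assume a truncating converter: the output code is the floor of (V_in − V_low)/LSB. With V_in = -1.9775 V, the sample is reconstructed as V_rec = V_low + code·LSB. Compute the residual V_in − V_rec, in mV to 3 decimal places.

3.555 mV

One LSB is 18.4 V / 4096 = 4.492 mV.
(-1.9775 − (−9.2))/0.00449219 = 1607.7913; ⌊·⌋ gives code 1607.
V_rec = (−9.2) + 1607·0.00449219 = -1.9810547 V.
Error = -1.9775 − (−1.9810547) = 0.00355469 V = 3.555 mV.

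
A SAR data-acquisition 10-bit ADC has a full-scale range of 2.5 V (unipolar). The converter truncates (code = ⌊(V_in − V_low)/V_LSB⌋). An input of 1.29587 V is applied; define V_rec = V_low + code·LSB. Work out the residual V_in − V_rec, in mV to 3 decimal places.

Step size: 2.5 V ÷ 2^10 = 2.441 mV.
(1.29587 − 0)/0.00244141 = 530.7884; ⌊·⌋ gives code 530.
Reconstructed: 1.2939453 V.
Difference: 0.00192469 V → 1.925 mV.

1.925 mV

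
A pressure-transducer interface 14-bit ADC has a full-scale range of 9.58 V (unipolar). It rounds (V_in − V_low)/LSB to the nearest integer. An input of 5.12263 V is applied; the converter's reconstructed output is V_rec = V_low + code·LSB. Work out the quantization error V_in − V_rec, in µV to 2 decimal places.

-73.86 µV

Step size: 9.58 V ÷ 2^14 = 0.585 mV.
(5.12263 − 0)/0.000584717 = 8760.8737; round gives code 8761.
Reconstructed: 5.1227039 V.
Error = 5.12263 − 5.1227039 = -7.38574e-05 V = -73.86 µV.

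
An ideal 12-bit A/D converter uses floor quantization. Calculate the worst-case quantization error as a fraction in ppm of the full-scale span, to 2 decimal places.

244.14 ppm

Truncating → worst-case error = 1 LSB = V_FS/2^12, so 1e+06/4096 = 244.141 ppm of full scale.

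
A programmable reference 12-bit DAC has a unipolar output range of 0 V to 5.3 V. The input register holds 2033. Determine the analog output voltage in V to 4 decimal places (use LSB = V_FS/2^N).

LSB = 5.3 V / 2^12 = 1.294 mV.
V_out = 0 + 2033 × 0.00129395 V = 2.63059 V.

2.6306 V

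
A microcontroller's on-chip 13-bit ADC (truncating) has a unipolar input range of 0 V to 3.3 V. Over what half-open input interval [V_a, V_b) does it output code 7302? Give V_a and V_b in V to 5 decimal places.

LSB = 3.3/2^13 = 402.83 µV.
V_a = V_low + 7302·LSB = 2.94148 V; V_b = V_low + 7303·LSB = 2.94188 V.

[2.94148 V, 2.94188 V)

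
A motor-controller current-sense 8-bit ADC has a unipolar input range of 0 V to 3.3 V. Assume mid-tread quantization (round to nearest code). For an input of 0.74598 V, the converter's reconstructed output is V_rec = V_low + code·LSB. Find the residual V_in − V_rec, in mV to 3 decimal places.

Step size: 3.3 V ÷ 2^8 = 12.891 mV.
(V_in − V_low)/LSB = (0.74598 − 0)/0.0128906 = 57.8700 → code 58 (round).
Code 58 maps back to 0 + 58×0.0128906 V = 0.74765625 V.
Error = 0.74598 − 0.74765625 = -0.00167625 V = -1.676 mV.

-1.676 mV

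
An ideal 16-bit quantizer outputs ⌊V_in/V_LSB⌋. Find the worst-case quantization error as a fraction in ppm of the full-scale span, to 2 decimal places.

15.26 ppm

Truncating → worst-case error = 1 LSB = V_FS/2^16, so 1e+06/65536 = 15.2588 ppm of full scale.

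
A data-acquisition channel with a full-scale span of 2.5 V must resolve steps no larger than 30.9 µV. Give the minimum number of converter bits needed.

17 bits

Number of steps required ≥ 2.5 V / 30.9 µV = 80906.15.
Need 2^N ≥ 80906.15; 2^16 = 65536, 2^17 = 131072.
Minimum N = 17.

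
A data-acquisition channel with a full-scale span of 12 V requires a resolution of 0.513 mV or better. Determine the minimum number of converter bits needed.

Number of steps required ≥ 12 V / 0.513 mV = 23391.81.
Need 2^N ≥ 23391.81; 2^14 = 16384, 2^15 = 32768.
Minimum N = 15.

15 bits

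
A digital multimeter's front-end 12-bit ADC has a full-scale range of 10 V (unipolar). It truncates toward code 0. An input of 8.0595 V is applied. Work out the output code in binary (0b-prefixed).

code 0b110011100101 (decimal 3301)

With 4096 levels over 10 V, one step is 2.441 mV.
(V_in − V_low)/LSB = (8.0595 − 0) / 0.00244141 = 3301.171.
Floor → code 3301.
In binary (0b-prefixed): 0b110011100101.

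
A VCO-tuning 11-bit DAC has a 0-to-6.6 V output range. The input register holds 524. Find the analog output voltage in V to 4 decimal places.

LSB = 6.6 V / 2^11 = 3.223 mV.
V_out = 0 + 524 × 0.00322266 V = 1.68867 V.

1.6887 V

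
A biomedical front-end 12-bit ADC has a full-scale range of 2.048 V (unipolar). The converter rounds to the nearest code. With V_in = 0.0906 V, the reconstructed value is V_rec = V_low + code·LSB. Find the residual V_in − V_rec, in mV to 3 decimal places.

LSB = 2.048/2^12 = 0.500 mV.
(0.0906 − 0)/0.0005 = 181.2000; round gives code 181.
Reconstructed: 0.0905 V.
V_in − V_rec = 0.0001 V = 0.100 mV.

0.100 mV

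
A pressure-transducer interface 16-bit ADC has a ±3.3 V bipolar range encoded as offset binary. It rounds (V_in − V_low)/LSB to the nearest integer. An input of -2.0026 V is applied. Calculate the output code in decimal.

LSB = 6.6 V / 65536 = 100.71 µV.
(-2.0026 − (−3.3)) / 0.000100708 = 12882.789 LSBs.
Round → code 12883.

code 12883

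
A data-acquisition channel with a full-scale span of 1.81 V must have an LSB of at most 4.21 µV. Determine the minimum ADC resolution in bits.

19 bits

Number of steps required ≥ 1.81 V / 4.21 µV = 429928.74.
Need 2^N ≥ 429928.74; 2^18 = 262144, 2^19 = 524288.
Minimum N = 19.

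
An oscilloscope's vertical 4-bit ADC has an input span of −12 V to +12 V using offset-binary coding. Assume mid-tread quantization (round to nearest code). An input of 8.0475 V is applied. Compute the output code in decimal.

LSB = 24 V / 16 = 1.5000 V.
Input sits at 13.365 steps above V_low.
round(13.365) = 13.

code 13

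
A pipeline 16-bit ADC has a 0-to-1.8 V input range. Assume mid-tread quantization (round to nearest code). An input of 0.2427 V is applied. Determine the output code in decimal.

code 8836

Full-scale span = 1.8 V; LSB = 1.8/2^16 = 27.47 µV.
(0.2427 − 0) / 2.74658e-05 = 8836.437 LSBs.
round(8836.437) = 8836.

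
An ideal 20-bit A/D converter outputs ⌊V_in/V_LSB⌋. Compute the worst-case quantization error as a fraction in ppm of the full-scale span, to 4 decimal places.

0.9537 ppm

Truncating → worst-case error = 1 LSB = V_FS/2^20, so 1e+06/1048576 = 0.953674 ppm of full scale.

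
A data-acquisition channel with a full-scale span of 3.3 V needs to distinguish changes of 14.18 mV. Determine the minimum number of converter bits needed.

Number of steps required ≥ 3.3 V / 14.18 mV = 232.72.
Need 2^N ≥ 232.72; 2^7 = 128, 2^8 = 256.
Minimum N = 8.

8 bits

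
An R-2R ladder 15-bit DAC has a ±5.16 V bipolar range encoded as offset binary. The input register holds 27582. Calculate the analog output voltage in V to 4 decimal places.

LSB = 10.32 V / 2^15 = 314.94 µV.
V_out = (−5.16) + 27582 × 0.000314941 V = 3.52671 V.

3.5267 V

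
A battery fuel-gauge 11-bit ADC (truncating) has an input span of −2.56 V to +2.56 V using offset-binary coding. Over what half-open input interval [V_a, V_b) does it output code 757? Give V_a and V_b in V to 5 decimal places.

LSB = 5.12/2^11 = 2.500 mV.
V_a = V_low + 757·LSB = -0.6675 V; V_b = V_low + 758·LSB = -0.665 V.

[-0.66750 V, -0.66500 V)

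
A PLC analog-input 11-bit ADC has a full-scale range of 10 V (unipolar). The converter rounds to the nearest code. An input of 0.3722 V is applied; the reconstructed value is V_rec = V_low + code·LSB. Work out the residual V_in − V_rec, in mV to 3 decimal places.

1.106 mV

One LSB is 10 V / 2048 = 4.883 mV.
(0.3722 − 0)/0.00488281 = 76.2266; round gives code 76.
V_rec = 0 + 76·0.00488281 = 0.37109375 V.
Error = 0.3722 − 0.37109375 = 0.00110625 V = 1.106 mV.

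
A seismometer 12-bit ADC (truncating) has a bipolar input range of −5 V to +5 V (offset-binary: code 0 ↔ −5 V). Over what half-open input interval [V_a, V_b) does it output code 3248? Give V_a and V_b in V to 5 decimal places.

LSB = 10/2^12 = 2.441 mV.
V_a = V_low + 3248·LSB = 2.92969 V; V_b = V_low + 3249·LSB = 2.93213 V.

[2.92969 V, 2.93213 V)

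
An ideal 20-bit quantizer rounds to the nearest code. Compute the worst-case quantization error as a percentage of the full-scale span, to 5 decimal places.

0.00005 %

Rounding → worst-case error = ½ LSB = V_FS/2^21, so 100/2097152 = 4.76837e-05 % of full scale.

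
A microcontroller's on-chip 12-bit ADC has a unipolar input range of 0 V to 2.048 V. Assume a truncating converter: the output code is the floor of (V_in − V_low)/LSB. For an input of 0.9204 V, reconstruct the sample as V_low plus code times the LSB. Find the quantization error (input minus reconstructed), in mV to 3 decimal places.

LSB = 2.048/2^12 = 0.500 mV.
(0.9204 − 0)/0.0005 = 1840.8000; ⌊·⌋ gives code 1840.
Code 1840 maps back to 0 + 1840×0.0005 V = 0.92 V.
V_in − V_rec = 0.0004 V = 0.400 mV.

0.400 mV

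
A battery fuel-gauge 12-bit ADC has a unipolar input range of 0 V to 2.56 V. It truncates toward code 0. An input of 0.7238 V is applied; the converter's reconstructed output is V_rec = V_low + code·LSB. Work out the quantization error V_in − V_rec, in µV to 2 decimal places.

50.00 µV

Step size: 2.56 V ÷ 2^12 = 0.625 mV.
(V_in − V_low)/LSB = (0.7238 − 0)/0.000625 = 1158.0800 → code 1158 (floor).
Reconstructed: 0.72375 V.
V_in − V_rec = 5e-05 V = 50.00 µV.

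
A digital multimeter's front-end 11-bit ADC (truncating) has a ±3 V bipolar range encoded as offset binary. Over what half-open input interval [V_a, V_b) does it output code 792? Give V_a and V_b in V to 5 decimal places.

LSB = 6/2^11 = 2.930 mV.
V_a = V_low + 792·LSB = -0.679688 V; V_b = V_low + 793·LSB = -0.676758 V.

[-0.67969 V, -0.67676 V)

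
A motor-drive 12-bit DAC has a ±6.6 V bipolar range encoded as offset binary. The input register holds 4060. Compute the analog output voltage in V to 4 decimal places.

6.4840 V

LSB = 13.2 V / 2^12 = 3.223 mV.
V_out = (−6.6) + 4060 × 0.00322266 V = 6.48398 V.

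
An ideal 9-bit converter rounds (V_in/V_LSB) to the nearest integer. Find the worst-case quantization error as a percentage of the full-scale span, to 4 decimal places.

0.0977 %

Rounding → worst-case error = ½ LSB = V_FS/2^10, so 100/1024 = 0.0976562 % of full scale.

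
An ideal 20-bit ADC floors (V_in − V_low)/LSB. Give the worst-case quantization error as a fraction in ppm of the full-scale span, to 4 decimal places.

Truncating → worst-case error = 1 LSB = V_FS/2^20, so 1e+06/1048576 = 0.953674 ppm of full scale.

0.9537 ppm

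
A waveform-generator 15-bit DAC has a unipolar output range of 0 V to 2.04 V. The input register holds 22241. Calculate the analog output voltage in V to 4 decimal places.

1.3846 V

LSB = 2.04 V / 2^15 = 62.26 µV.
V_out = 0 + 22241 × 6.22559e-05 V = 1.38463 V.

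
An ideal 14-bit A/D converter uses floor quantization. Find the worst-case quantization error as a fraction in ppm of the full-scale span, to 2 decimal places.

61.04 ppm

Truncating → worst-case error = 1 LSB = V_FS/2^14, so 1e+06/16384 = 61.0352 ppm of full scale.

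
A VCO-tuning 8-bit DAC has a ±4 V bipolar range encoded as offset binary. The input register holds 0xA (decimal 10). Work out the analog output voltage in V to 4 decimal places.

-3.6875 V

LSB = 8 V / 2^8 = 31.250 mV.
Code 0xA = 10 decimal.
V_out = (−4) + 10 × 0.03125 V = -3.6875 V.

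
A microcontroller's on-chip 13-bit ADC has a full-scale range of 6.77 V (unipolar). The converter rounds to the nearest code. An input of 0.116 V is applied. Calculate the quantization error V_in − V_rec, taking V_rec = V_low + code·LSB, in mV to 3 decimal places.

Step size: 6.77 V ÷ 2^13 = 0.826 mV.
Scaled input = 140.3651 LSBs, so code = 140.
Code 140 maps back to 0 + 140×0.000826416 V = 0.11569824 V.
V_in − V_rec = 0.000301758 V = 0.302 mV.

0.302 mV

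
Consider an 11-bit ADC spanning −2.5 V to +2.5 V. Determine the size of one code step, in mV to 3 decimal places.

2.441 mV

Full-scale span = 5 V.
LSB = 5 / 2^11 = 5 / 2048 = 0.00244141 V = 2.441 mV.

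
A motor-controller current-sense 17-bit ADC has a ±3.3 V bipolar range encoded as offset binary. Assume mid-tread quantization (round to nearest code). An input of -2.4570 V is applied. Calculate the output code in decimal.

With 131072 levels over 6.6 V, one step is 50.35 µV.
Input sits at 16741.469 steps above V_low.
So the output code is 16741.

code 16741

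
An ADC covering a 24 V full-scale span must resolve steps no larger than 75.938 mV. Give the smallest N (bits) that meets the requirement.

9 bits

Number of steps required ≥ 24 V / 75.938 mV = 316.05.
Need 2^N ≥ 316.05; 2^8 = 256, 2^9 = 512.
Minimum N = 9.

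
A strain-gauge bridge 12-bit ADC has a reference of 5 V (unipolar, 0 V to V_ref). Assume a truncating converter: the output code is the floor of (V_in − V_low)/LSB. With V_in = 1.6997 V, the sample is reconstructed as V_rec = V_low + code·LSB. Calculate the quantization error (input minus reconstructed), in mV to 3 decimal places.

0.481 mV

Step size: 5 V ÷ 2^12 = 1.221 mV.
Scaled input = 1392.3942 LSBs, so code = 1392.
Reconstructed: 1.6992188 V.
Difference: 0.00048125 V → 0.481 mV.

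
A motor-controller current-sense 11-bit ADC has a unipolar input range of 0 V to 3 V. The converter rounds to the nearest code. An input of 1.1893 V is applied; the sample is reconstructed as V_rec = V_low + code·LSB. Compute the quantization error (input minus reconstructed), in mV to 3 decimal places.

-0.153 mV

Step size: 3 V ÷ 2^11 = 1.465 mV.
(1.1893 − 0)/0.00146484 = 811.8955; round gives code 812.
V_rec = 0 + 812·0.00146484 = 1.1894531 V.
V_in − V_rec = -0.000153125 V = -0.153 mV.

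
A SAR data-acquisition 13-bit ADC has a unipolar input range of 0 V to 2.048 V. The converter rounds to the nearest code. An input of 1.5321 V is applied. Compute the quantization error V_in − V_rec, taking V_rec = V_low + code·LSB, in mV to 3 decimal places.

Step size: 2.048 V ÷ 2^13 = 250.00 µV.
Scaled input = 6128.4000 LSBs, so code = 6128.
Code 6128 maps back to 0 + 6128×0.00025 V = 1.532 V.
V_in − V_rec = 0.0001 V = 0.100 mV.

0.100 mV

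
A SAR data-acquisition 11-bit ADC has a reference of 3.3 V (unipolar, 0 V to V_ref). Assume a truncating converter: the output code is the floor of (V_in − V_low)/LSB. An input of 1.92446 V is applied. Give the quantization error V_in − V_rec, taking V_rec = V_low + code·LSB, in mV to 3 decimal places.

One LSB is 3.3 V / 2048 = 1.611 mV.
(1.92446 − 0)/0.00161133 = 1194.3315; ⌊·⌋ gives code 1194.
V_rec = 0 + 1194·0.00161133 = 1.9239258 V.
Error = 1.92446 − 1.9239258 = 0.000534219 V = 0.534 mV.

0.534 mV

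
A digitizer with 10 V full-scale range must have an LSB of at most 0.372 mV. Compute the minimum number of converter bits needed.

Number of steps required ≥ 10 V / 0.372 mV = 26881.72.
Need 2^N ≥ 26881.72; 2^14 = 16384, 2^15 = 32768.
Minimum N = 15.

15 bits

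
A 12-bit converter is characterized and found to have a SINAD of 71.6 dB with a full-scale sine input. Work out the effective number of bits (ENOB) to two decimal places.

11.60 bits

ENOB = (SINAD − 1.76) / 6.02 = (71.6 − 1.76)/6.02 = 11.601.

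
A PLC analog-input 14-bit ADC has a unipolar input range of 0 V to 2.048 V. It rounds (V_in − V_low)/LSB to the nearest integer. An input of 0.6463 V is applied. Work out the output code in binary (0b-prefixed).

With 16384 levels over 2.048 V, one step is 125.00 µV.
(V_in − V_low)/LSB = (0.6463 − 0) / 0.000125 = 5170.400.
Round → code 5170.
In binary (0b-prefixed): 0b1010000110010.

code 0b1010000110010 (decimal 5170)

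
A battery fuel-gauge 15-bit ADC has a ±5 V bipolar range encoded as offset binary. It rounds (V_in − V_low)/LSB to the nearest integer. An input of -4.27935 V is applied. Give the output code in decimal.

With 32768 levels over 10 V, one step is 305.18 µV.
(V_in − V_low)/LSB = (-4.27935 − (−5)) / 0.000305176 = 2361.426.
So the output code is 2361.

code 2361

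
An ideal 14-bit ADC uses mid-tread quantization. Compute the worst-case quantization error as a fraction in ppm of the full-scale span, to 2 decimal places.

Rounding → worst-case error = ½ LSB = V_FS/2^15, so 1e+06/32768 = 30.5176 ppm of full scale.

30.52 ppm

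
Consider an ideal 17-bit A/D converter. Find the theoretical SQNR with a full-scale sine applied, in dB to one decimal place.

SNR ≈ 6.02·N + 1.76 dB = 6.02·17 + 1.76 = 104.10 dB.

104.1 dB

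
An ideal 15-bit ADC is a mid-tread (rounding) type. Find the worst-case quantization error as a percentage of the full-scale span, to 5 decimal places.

Rounding → worst-case error = ½ LSB = V_FS/2^16, so 100/65536 = 0.00152588 % of full scale.

0.00153 %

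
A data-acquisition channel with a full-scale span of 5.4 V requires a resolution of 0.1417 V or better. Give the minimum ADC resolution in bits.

Number of steps required ≥ 5.4 V / 0.1417 V = 38.11.
Need 2^N ≥ 38.11; 2^5 = 32, 2^6 = 64.
Minimum N = 6.

6 bits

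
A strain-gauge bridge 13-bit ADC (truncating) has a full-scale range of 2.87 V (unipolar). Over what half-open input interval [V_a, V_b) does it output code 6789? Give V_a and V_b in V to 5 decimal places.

LSB = 2.87/2^13 = 350.34 µV.
V_a = V_low + 6789·LSB = 2.37847 V; V_b = V_low + 6790·LSB = 2.37882 V.

[2.37847 V, 2.37882 V)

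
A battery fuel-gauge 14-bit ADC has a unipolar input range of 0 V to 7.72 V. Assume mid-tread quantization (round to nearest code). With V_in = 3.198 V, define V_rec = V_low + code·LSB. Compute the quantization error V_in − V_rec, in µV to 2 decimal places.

23.93 µV

Step size: 7.72 V ÷ 2^14 = 471.19 µV.
(3.198 − 0)/0.000471191 = 6787.0508; round gives code 6787.
Code 6787 maps back to 0 + 6787×0.000471191 V = 3.1979761 V.
Difference: 2.39258e-05 V → 23.93 µV.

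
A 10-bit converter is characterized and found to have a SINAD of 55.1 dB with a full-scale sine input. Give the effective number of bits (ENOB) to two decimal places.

8.86 bits

ENOB = (SINAD − 1.76) / 6.02 = (55.1 − 1.76)/6.02 = 8.860.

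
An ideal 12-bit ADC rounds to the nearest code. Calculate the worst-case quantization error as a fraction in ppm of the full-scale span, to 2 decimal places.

Rounding → worst-case error = ½ LSB = V_FS/2^13, so 1e+06/8192 = 122.07 ppm of full scale.

122.07 ppm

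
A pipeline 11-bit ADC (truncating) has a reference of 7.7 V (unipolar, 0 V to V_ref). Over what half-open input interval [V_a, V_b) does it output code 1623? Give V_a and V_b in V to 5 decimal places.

LSB = 7.7/2^11 = 3.760 mV.
V_a = V_low + 1623·LSB = 6.1021 V; V_b = V_low + 1624·LSB = 6.10586 V.

[6.10210 V, 6.10586 V)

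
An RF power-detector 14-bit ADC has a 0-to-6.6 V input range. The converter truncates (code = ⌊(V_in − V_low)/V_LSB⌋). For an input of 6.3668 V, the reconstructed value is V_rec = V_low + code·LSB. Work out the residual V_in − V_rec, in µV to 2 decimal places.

One LSB is 6.6 V / 16384 = 402.83 µV.
Scaled input = 15805.0987 LSBs, so code = 15805.
V_rec = 0 + 15805·0.000402832 = 6.3667603 V.
V_in − V_rec = 3.97461e-05 V = 39.75 µV.

39.75 µV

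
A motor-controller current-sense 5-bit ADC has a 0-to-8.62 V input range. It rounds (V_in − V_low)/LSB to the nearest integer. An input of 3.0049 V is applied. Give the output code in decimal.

code 11

Full-scale span = 8.62 V; LSB = 8.62/2^5 = 269.375 mV.
(V_in − V_low)/LSB = (3.0049 − 0) / 0.269375 = 11.155.
Round → code 11.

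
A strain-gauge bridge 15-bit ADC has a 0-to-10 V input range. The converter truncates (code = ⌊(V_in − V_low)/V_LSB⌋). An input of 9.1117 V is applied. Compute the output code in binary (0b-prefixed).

code 0b111010010100001 (decimal 29857)

With 32768 levels over 10 V, one step is 305.18 µV.
Input sits at 29857.219 steps above V_low.
So the output code is 29857.
In binary (0b-prefixed): 0b111010010100001.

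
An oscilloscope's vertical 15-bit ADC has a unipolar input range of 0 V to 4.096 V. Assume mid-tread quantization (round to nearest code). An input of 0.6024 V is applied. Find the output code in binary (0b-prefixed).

LSB = 4.096 V / 32768 = 125.00 µV.
(0.6024 − 0) / 0.000125 = 4819.200 LSBs.
So the output code is 4819.
In binary (0b-prefixed): 0b1001011010011.

code 0b1001011010011 (decimal 4819)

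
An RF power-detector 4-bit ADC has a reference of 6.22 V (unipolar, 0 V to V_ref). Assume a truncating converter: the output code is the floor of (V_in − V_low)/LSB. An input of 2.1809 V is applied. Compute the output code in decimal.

code 5

With 16 levels over 6.22 V, one step is 388.750 mV.
Input sits at 5.610 steps above V_low.
⌊·⌋(5.610) = 5.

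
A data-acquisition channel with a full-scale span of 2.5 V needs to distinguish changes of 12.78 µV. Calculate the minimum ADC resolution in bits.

18 bits

Number of steps required ≥ 2.5 V / 12.78 µV = 195618.15.
Need 2^N ≥ 195618.15; 2^17 = 131072, 2^18 = 262144.
Minimum N = 18.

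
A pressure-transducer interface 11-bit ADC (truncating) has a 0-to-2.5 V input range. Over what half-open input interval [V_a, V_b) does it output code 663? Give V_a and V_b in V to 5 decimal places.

[0.80933 V, 0.81055 V)

LSB = 2.5/2^11 = 1.221 mV.
V_a = V_low + 663·LSB = 0.809326 V; V_b = V_low + 664·LSB = 0.810547 V.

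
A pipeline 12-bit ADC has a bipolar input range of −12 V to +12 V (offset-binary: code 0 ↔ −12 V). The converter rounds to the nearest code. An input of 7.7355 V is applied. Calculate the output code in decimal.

With 4096 levels over 24 V, one step is 5.859 mV.
(V_in − V_low)/LSB = (7.7355 − (−12)) / 0.00585938 = 3368.192.
Round → code 3368.

code 3368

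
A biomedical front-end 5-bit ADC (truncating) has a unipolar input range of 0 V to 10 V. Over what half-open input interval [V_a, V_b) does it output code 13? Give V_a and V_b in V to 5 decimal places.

[4.06250 V, 4.37500 V)

LSB = 10/2^5 = 312.500 mV.
V_a = V_low + 13·LSB = 4.0625 V; V_b = V_low + 14·LSB = 4.375 V.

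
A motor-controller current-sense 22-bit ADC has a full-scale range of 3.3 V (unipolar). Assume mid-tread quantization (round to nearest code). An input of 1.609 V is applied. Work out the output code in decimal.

Full-scale span = 3.3 V; LSB = 3.3/2^22 = 0.79 µV.
(V_in − V_low)/LSB = (1.609 − 0) / 7.86781e-07 = 2045040.950.
So the output code is 2045041.

code 2045041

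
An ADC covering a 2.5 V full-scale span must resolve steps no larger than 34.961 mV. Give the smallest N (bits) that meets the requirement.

Number of steps required ≥ 2.5 V / 34.961 mV = 71.51.
Need 2^N ≥ 71.51; 2^6 = 64, 2^7 = 128.
Minimum N = 7.

7 bits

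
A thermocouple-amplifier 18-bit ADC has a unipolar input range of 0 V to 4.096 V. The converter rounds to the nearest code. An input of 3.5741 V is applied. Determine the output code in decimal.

LSB = 4.096 V / 262144 = 15.62 µV.
(V_in − V_low)/LSB = (3.5741 − 0) / 1.5625e-05 = 228742.400.
round(228742.400) = 228742.

code 228742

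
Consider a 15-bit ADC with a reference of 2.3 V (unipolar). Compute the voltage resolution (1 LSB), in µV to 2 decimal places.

70.19 µV

Full-scale span = 2.3 V.
LSB = 2.3 / 2^15 = 2.3 / 32768 = 7.01904e-05 V = 70.19 µV.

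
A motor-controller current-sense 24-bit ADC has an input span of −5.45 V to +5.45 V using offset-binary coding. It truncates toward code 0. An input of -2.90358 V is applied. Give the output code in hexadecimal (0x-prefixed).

Full-scale span = 10.9 V; LSB = 10.9/2^24 = 0.65 µV.
(-2.90358 − (−5.45)) / 6.49691e-07 = 3919434.713 LSBs.
So the output code is 3919434.
In hexadecimal (0x-prefixed): 0x3BCE4A.

code 0x3BCE4A (decimal 3919434)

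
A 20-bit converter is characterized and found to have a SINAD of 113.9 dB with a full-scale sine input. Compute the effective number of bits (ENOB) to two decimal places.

18.63 bits

ENOB = (SINAD − 1.76) / 6.02 = (113.9 − 1.76)/6.02 = 18.628.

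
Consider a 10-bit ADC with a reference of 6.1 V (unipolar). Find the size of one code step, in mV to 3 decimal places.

5.957 mV

Full-scale span = 6.1 V.
LSB = 6.1 / 2^10 = 6.1 / 1024 = 0.00595703 V = 5.957 mV.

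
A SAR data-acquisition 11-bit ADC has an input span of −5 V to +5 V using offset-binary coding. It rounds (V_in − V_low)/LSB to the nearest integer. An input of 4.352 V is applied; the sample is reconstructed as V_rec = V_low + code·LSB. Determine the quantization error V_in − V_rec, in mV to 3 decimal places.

Step size: 10 V ÷ 2^11 = 4.883 mV.
Scaled input = 1915.2896 LSBs, so code = 1915.
Code 1915 maps back to (−5) + 1915×0.00488281 V = 4.3505859 V.
Error = 4.352 − 4.3505859 = 0.00141406 V = 1.414 mV.

1.414 mV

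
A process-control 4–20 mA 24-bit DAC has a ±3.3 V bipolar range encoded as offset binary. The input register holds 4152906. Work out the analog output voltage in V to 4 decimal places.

LSB = 6.6 V / 2^24 = 0.39 µV.
V_out = (−3.3) + 4152906 × 3.93391e-07 V = -1.66629 V.

-1.6663 V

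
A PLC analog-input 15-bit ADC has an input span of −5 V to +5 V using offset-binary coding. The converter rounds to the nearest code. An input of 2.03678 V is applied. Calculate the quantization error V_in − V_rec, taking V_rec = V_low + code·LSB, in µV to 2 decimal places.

One LSB is 10 V / 32768 = 305.18 µV.
(V_in − V_low)/LSB = (2.03678 − (−5))/0.000305176 = 23058.1207 → code 23058 (round).
V_rec = (−5) + 23058·0.000305176 = 2.0367432 V.
V_in − V_rec = 3.68359e-05 V = 36.84 µV.

36.84 µV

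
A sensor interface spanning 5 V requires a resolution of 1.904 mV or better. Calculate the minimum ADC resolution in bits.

12 bits

Number of steps required ≥ 5 V / 1.904 mV = 2626.05.
Need 2^N ≥ 2626.05; 2^11 = 2048, 2^12 = 4096.
Minimum N = 12.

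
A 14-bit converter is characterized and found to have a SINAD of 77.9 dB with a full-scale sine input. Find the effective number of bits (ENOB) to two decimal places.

12.65 bits

ENOB = (SINAD − 1.76) / 6.02 = (77.9 − 1.76)/6.02 = 12.648.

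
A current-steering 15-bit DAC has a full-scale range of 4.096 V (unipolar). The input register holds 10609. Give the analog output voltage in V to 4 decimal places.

1.3261 V

LSB = 4.096 V / 2^15 = 125.00 µV.
V_out = 0 + 10609 × 0.000125 V = 1.32612 V.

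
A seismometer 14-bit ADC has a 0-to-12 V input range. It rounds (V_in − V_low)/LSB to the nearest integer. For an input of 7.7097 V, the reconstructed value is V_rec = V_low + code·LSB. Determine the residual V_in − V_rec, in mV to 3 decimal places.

One LSB is 12 V / 16384 = 0.732 mV.
(V_in − V_low)/LSB = (7.7097 − 0)/0.000732422 = 10526.3104 → code 10526 (round).
Code 10526 maps back to 0 + 10526×0.000732422 V = 7.7094727 V.
Difference: 0.000227344 V → 0.227 mV.

0.227 mV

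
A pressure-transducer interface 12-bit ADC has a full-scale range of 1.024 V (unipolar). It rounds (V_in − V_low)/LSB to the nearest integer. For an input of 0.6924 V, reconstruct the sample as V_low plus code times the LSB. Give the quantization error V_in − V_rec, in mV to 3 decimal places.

Step size: 1.024 V ÷ 2^12 = 250.00 µV.
(V_in − V_low)/LSB = (0.6924 − 0)/0.00025 = 2769.6000 → code 2770 (round).
Reconstructed: 0.6925 V.
V_in − V_rec = -0.0001 V = -0.100 mV.

-0.100 mV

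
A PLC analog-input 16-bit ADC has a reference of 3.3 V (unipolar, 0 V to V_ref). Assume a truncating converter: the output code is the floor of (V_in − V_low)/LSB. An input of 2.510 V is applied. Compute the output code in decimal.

LSB = 3.3 V / 65536 = 50.35 µV.
(2.510 − 0) / 5.0354e-05 = 49847.079 LSBs.
⌊·⌋(49847.079) = 49847.

code 49847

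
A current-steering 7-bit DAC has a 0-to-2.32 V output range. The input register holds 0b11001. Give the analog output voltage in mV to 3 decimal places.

453.125 mV

LSB = 2.32 V / 2^7 = 18.125 mV.
Code 0b11001 = 25 decimal.
V_out = 0 + 25 × 0.018125 V = 0.453125 V.
= 453.125 mV.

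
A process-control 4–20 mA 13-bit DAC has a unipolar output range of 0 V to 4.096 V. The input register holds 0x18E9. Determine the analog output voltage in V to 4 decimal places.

LSB = 4.096 V / 2^13 = 0.500 mV.
Code 0x18E9 = 6377 decimal.
V_out = 0 + 6377 × 0.0005 V = 3.1885 V.

3.1885 V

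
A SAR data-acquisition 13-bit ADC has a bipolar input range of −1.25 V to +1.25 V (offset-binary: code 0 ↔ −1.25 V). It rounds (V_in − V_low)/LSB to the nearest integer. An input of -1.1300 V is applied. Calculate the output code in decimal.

code 393

LSB = 2.5 V / 8192 = 305.18 µV.
(V_in − V_low)/LSB = (-1.1300 − (−1.25)) / 0.000305176 = 393.216.
Round → code 393.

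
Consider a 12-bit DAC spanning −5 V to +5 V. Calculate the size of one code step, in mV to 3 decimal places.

2.441 mV

Full-scale span = 10 V.
LSB = 10 / 2^12 = 10 / 4096 = 0.00244141 V = 2.441 mV.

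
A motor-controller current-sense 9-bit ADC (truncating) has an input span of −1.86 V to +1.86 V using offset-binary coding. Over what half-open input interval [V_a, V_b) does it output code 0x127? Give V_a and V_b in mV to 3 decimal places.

LSB = 3.72/2^9 = 7.266 mV.
Code 0x127 = 295 decimal.
V_a = V_low + 295·LSB = 0.283359 V; V_b = V_low + 296·LSB = 0.290625 V.

[283.359 mV, 290.625 mV)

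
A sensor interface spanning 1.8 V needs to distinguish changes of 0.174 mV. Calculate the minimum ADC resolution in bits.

14 bits

Number of steps required ≥ 1.8 V / 0.174 mV = 10344.83.
Need 2^N ≥ 10344.83; 2^13 = 8192, 2^14 = 16384.
Minimum N = 14.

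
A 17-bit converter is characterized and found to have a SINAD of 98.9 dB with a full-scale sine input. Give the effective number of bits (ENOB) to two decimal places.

16.14 bits

ENOB = (SINAD − 1.76) / 6.02 = (98.9 − 1.76)/6.02 = 16.136.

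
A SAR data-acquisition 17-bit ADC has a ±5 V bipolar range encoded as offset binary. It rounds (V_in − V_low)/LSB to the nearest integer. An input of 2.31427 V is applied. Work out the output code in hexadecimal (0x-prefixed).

LSB = 10 V / 131072 = 76.29 µV.
(V_in − V_low)/LSB = (2.31427 − (−5)) / 7.62939e-05 = 95869.600.
So the output code is 95870.
In hexadecimal (0x-prefixed): 0x1767E.

code 0x1767E (decimal 95870)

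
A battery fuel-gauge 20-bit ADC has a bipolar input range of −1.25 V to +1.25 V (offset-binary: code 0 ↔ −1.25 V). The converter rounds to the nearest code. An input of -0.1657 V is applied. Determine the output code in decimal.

code 454788

With 1048576 levels over 2.5 V, one step is 2.38 µV.
(V_in − V_low)/LSB = (-0.1657 − (−1.25)) / 2.38419e-06 = 454788.383.
round(454788.383) = 454788.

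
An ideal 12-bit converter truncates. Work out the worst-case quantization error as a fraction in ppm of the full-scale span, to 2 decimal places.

244.14 ppm

Truncating → worst-case error = 1 LSB = V_FS/2^12, so 1e+06/4096 = 244.141 ppm of full scale.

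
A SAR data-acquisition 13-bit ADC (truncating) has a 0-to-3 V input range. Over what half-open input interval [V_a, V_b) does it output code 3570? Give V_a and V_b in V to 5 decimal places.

[1.30737 V, 1.30774 V)

LSB = 3/2^13 = 366.21 µV.
V_a = V_low + 3570·LSB = 1.30737 V; V_b = V_low + 3571·LSB = 1.30774 V.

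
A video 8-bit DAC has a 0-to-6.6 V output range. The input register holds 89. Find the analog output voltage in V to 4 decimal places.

LSB = 6.6 V / 2^8 = 25.781 mV.
V_out = 0 + 89 × 0.0257812 V = 2.29453 V.

2.2945 V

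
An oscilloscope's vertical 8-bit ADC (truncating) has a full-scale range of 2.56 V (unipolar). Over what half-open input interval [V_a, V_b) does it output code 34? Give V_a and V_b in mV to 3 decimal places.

LSB = 2.56/2^8 = 10.000 mV.
V_a = V_low + 34·LSB = 0.34 V; V_b = V_low + 35·LSB = 0.35 V.

[340.000 mV, 350.000 mV)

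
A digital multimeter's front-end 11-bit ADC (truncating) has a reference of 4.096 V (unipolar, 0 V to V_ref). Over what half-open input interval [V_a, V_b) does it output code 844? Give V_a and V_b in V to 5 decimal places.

LSB = 4.096/2^11 = 2.000 mV.
V_a = V_low + 844·LSB = 1.688 V; V_b = V_low + 845·LSB = 1.69 V.

[1.68800 V, 1.69000 V)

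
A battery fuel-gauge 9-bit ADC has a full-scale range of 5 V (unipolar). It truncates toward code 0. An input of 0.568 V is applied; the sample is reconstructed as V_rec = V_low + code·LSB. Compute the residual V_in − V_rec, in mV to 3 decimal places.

1.594 mV

LSB = 5/2^9 = 9.766 mV.
(0.568 − 0)/0.00976562 = 58.1632; ⌊·⌋ gives code 58.
Code 58 maps back to 0 + 58×0.00976562 V = 0.56640625 V.
Error = 0.568 − 0.56640625 = 0.00159375 V = 1.594 mV.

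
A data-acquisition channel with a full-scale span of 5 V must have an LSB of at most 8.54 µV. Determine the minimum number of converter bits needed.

Number of steps required ≥ 5 V / 8.54 µV = 585480.09.
Need 2^N ≥ 585480.09; 2^19 = 524288, 2^20 = 1048576.
Minimum N = 20.

20 bits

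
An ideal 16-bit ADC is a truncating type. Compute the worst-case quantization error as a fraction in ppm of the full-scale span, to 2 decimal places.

Truncating → worst-case error = 1 LSB = V_FS/2^16, so 1e+06/65536 = 15.2588 ppm of full scale.

15.26 ppm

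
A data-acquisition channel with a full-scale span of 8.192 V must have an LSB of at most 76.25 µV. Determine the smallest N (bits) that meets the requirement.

Number of steps required ≥ 8.192 V / 76.25 µV = 107436.07.
Need 2^N ≥ 107436.07; 2^16 = 65536, 2^17 = 131072.
Minimum N = 17.

17 bits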